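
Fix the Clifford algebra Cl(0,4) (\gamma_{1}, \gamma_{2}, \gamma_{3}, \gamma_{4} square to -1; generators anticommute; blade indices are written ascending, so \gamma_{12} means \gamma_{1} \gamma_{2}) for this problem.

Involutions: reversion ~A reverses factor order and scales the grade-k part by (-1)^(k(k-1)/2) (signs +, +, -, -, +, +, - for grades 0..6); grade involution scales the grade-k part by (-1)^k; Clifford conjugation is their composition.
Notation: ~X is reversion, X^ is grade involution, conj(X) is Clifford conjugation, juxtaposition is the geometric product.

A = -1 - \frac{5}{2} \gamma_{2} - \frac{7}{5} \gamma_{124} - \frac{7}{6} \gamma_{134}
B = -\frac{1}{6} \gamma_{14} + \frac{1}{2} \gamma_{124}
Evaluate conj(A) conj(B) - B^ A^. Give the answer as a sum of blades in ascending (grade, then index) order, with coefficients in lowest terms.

first term: -\frac{7}{10} - \frac{7}{30} \gamma_{2} - \frac{7}{36} \gamma_{3} + \frac{13}{12} \gamma_{14} - \frac{7}{12} \gamma_{23} - \frac{11}{12} \gamma_{124}
second term: -\frac{7}{10} - \frac{7}{30} \gamma_{2} - \frac{7}{36} \gamma_{3} - \frac{13}{12} \gamma_{14} + \frac{7}{12} \gamma_{23} + \frac{11}{12} \gamma_{124}
Answer: \frac{13}{6} \gamma_{14} - \frac{7}{6} \gamma_{23} - \frac{11}{6} \gamma_{124}


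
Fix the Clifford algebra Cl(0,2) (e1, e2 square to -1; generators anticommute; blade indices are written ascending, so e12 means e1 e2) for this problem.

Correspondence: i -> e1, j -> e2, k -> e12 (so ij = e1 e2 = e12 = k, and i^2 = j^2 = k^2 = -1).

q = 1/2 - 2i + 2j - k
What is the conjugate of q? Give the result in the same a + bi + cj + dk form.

In blades: q = 1/2 - 2*e1 + 2*e2 - e12.
Conjugation here is Clifford conjugation: the scalar is fixed and the grade-1 and grade-2 blades all flip sign, giving 1/2 + 2*e1 - 2*e2 + e12; translating back:
Answer: 1/2 + 2i - 2j + k


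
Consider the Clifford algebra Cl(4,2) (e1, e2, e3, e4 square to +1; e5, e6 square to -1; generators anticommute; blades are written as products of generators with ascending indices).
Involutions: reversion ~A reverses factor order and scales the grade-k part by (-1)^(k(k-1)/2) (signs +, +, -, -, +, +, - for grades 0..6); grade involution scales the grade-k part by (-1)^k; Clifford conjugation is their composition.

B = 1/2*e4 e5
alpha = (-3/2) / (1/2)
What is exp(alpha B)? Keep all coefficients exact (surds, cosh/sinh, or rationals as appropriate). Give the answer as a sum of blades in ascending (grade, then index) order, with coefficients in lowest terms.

B^2 = (1/2)^2*(e4 e5)^2 = 1/4*(+1) = 1/4 (a basis 2-blade squares to minus the product of its generators' squares).
B^2 = 1/4 — the series telescopes hyperbolically here: l = 1/2, alpha*l = -3/2, so exp(alpha B) = cosh(-3/2) + (sinh(-3/2)/(1/2))*B = cosh(3/2) + (-2*sinh(3/2))*B.
Answer: cosh(3/2) - sinh(3/2)*e4 e5


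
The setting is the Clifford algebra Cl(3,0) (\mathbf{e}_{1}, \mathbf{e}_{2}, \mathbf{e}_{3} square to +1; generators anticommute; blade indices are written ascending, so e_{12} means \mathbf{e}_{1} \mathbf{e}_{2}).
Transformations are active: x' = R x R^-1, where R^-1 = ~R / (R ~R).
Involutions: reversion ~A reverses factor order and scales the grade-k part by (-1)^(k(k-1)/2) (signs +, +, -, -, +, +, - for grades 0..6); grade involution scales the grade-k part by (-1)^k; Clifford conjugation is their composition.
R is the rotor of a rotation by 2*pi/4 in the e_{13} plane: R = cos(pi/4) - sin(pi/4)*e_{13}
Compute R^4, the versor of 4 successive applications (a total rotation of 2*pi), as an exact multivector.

Rotor phase runs at HALF the rotation angle; powers of one rotor simply add phase, so after 4 steps in e_{13} the phase is 4*pi/4 = \pi and R^4 = cos(\pi) - sin(\pi)*e_{13}.
cos(\pi) = -1 and sin(\pi) = 0, so R^4 = -1. The total rotation 2*pi is 1 full turn, so every vector returns to itself, yet the rotor is -1, on the OTHER sheet of the double cover (an odd number of 2*pi turns).
Answer: -1


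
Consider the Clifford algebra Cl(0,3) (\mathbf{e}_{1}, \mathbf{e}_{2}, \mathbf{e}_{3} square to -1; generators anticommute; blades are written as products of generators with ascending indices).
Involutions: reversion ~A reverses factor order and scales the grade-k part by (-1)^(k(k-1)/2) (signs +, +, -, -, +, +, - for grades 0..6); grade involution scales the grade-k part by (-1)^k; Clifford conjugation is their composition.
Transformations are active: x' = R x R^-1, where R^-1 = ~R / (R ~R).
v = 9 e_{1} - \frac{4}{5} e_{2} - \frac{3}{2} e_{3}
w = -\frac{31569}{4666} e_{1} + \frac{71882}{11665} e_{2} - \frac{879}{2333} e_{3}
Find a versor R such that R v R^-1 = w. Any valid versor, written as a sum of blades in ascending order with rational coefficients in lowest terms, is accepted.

A norm check does it: q(v) = q(w) = -\frac{8389}{100}, hence R = v + w = \frac{10425}{4666} e_{1} + \frac{12510}{2333} e_{2} - \frac{8757}{4666} e_{3} realises the map — parallel part kept, (v - w)/2 negated, v carried to w.
Answer: \frac{10425}{4666} e_{1} + \frac{12510}{2333} e_{2} - \frac{8757}{4666} e_{3}


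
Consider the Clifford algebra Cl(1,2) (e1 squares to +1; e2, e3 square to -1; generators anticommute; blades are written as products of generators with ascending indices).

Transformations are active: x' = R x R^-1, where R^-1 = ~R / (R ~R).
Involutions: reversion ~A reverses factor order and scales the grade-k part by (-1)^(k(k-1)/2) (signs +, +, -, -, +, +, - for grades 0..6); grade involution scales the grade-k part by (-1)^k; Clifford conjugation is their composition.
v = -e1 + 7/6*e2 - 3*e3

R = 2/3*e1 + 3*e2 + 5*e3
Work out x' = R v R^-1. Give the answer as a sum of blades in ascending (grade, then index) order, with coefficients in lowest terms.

~R = 2/3*e1 + 3*e2 + 5*e3, and R ~R = -302/9, so R^-1 = ~R / (-302/9).
R v = 65/6 + 34/9*e1 e2 + 3*e1 e3 - 89/6*e2 e3
Answer: 86/151*e1 - 1406/453*e2 - 69/302*e3


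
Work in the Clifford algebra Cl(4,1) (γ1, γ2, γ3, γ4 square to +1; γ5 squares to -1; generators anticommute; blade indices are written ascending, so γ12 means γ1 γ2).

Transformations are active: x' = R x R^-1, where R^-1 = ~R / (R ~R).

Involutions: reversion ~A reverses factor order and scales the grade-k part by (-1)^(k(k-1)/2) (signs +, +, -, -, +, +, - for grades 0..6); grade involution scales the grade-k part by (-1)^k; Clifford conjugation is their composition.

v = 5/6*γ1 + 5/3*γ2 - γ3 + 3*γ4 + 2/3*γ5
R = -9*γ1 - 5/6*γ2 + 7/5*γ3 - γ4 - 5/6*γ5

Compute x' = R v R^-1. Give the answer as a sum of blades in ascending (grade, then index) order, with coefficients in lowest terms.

~R = -9*γ1 - 5/6*γ2 + 7/5*γ3 - γ4 - 5/6*γ5, and R ~R = 2099/25, so R^-1 = ~R / (2099/25).
R v = -191/15 - 515/36*γ12 + 47/6*γ13 - 157/6*γ14 - 191/36*γ15 - 3/2*γ23 - 5/6*γ24 + 5/6*γ25 + 16/5*γ34 + 1/10*γ35 + 11/6*γ45
Answer: 23885/12594*γ1 - 26710/18891*γ2 + 3623/6297*γ3 - 16981/6297*γ4 - 7819/18891*γ5


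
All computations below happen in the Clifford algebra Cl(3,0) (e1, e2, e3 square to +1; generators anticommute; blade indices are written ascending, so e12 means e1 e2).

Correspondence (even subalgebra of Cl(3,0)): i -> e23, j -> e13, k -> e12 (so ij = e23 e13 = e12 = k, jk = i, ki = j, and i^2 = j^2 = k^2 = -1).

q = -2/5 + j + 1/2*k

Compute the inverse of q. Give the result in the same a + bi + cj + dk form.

In blades: q = -2/5 + 1/2*e12 + e13.
With qbar = -2/5 - 1/2*e12 - e13 (scalar fixed, mapped units negated), q qbar = 141/100 (the sum of squared coefficients), so q^-1 = qbar / (141/100) = -40/141 - 50/141*e12 - 100/141*e13; translating back:
Answer: -40/141 - 100/141*j - 50/141*k


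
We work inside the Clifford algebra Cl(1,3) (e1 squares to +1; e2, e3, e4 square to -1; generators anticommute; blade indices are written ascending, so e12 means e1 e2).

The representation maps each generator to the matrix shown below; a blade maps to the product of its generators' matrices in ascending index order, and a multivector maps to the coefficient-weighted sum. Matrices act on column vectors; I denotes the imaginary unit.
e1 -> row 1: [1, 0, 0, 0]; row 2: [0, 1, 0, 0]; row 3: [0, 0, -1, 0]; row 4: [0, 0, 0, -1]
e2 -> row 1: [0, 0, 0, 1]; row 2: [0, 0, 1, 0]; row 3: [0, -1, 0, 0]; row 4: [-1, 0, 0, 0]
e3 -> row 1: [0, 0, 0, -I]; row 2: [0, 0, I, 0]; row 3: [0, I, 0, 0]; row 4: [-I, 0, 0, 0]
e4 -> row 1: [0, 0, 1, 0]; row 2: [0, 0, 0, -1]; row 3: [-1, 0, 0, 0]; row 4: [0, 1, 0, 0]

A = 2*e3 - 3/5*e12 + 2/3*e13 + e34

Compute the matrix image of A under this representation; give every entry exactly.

Bivector images (products of the table entries): rho(e12) = rho(e1)rho(e2) = row 1: [0, 0, 0, 1]; row 2: [0, 0, 1, 0]; row 3: [0, 1, 0, 0]; row 4: [1, 0, 0, 0]; rho(e13) = rho(e1)rho(e3) = row 1: [0, 0, 0, -I]; row 2: [0, 0, I, 0]; row 3: [0, -I, 0, 0]; row 4: [I, 0, 0, 0]; rho(e34) = rho(e3)rho(e4) = row 1: [0, -I, 0, 0]; row 2: [-I, 0, 0, 0]; row 3: [0, 0, 0, -I]; row 4: [0, 0, -I, 0].
M = (2)*rho(e3) + (-3/5)*rho(e12) + (2/3)*rho(e13) + (1)*rho(e34), summed entrywise:
Answer: row 1: [0, -I, 0, -3/5 - 8*I/3]; row 2: [-I, 0, -3/5 + 8*I/3, 0]; row 3: [0, -3/5 + 4*I/3, 0, -I]; row 4: [-3/5 - 4*I/3, 0, -I, 0]


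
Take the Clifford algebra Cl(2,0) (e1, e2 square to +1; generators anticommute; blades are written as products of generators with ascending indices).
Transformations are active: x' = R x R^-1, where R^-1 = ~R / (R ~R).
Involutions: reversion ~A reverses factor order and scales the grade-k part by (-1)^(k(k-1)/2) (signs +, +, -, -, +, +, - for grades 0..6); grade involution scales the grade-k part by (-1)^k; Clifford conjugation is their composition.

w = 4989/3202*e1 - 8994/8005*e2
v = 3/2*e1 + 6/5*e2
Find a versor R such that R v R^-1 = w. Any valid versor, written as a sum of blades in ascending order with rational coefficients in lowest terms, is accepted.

Take R = v + w = 4896/1601*e1 + 612/8005*e2. Because q(v) = q(w) = 369/100, conjugation by R sends v exactly to w.
Answer: 4896/1601*e1 + 612/8005*e2


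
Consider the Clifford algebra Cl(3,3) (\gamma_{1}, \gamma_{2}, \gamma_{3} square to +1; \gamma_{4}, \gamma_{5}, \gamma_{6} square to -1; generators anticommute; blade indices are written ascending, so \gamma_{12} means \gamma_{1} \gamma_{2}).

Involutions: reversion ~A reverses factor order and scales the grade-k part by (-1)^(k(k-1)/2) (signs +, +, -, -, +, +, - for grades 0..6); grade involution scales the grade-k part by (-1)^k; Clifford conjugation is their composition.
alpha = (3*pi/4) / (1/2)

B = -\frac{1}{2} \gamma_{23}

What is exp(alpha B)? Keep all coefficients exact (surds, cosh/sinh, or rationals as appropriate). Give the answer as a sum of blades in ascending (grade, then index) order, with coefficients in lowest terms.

B^2 = (-\frac{1}{2})^2*(\gamma_{23})^2 = \frac{1}{4}*(-1) = -\frac{1}{4} (a basis 2-blade squares to minus the product of its generators' squares).
B^2 = -\frac{1}{4} — since the square is negative, the closed form is circular: l = \frac{1}{2}, alpha*l = \frac{3 \pi}{4}, so exp(alpha B) = cos(\frac{3 \pi}{4}) + (sin(\frac{3 \pi}{4})/(\frac{1}{2}))*B = - \frac{\sqrt{2}}{2} + (\sqrt{2})*B.
Answer: - \frac{\sqrt{2}}{2} - \frac{\sqrt{2}}{2} \gamma_{23}


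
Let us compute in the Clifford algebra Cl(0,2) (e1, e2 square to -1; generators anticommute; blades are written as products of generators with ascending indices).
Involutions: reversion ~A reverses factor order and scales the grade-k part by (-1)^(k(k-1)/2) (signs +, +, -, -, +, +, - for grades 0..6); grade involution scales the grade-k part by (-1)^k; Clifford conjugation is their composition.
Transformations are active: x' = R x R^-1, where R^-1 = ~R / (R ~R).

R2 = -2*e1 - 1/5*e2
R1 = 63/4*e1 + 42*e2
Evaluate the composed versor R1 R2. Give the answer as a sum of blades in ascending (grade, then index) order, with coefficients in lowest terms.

Distribute over the terms of R1 (each basis-blade product reordered to ascending indices, repeated generators contracted through their squares):
(63/4*e1) R2 = 63/2 - 63/20*e1 e2
(42*e2) R2 = 42/5 + 84*e1 e2
Summing the partial products and collecting blades:
Answer: 399/10 + 1617/20*e1 e2


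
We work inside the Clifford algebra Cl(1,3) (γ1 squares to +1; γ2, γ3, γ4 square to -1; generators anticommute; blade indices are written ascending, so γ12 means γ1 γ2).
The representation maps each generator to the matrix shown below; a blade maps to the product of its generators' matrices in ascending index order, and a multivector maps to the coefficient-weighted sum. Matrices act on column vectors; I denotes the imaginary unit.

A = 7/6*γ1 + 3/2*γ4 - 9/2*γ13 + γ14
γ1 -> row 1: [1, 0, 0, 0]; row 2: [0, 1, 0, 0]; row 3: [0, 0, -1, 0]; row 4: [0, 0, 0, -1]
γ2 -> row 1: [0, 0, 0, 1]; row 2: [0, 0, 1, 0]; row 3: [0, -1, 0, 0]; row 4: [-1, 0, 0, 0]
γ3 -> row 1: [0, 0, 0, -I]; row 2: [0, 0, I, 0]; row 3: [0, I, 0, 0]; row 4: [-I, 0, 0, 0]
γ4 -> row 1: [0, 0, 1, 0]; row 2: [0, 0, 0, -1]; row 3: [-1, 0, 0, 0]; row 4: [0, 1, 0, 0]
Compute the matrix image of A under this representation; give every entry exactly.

Bivector images (products of the table entries): rho(γ13) = rho(γ1)rho(γ3) = row 1: [0, 0, 0, -I]; row 2: [0, 0, I, 0]; row 3: [0, -I, 0, 0]; row 4: [I, 0, 0, 0]; rho(γ14) = rho(γ1)rho(γ4) = row 1: [0, 0, 1, 0]; row 2: [0, 0, 0, -1]; row 3: [1, 0, 0, 0]; row 4: [0, -1, 0, 0].
M = (7/6)*rho(γ1) + (3/2)*rho(γ4) + (-9/2)*rho(γ13) + (1)*rho(γ14), summed entrywise:
Answer: row 1: [7/6, 0, 5/2, 9*I/2]; row 2: [0, 7/6, -9*I/2, -5/2]; row 3: [-1/2, 9*I/2, -7/6, 0]; row 4: [-9*I/2, 1/2, 0, -7/6]


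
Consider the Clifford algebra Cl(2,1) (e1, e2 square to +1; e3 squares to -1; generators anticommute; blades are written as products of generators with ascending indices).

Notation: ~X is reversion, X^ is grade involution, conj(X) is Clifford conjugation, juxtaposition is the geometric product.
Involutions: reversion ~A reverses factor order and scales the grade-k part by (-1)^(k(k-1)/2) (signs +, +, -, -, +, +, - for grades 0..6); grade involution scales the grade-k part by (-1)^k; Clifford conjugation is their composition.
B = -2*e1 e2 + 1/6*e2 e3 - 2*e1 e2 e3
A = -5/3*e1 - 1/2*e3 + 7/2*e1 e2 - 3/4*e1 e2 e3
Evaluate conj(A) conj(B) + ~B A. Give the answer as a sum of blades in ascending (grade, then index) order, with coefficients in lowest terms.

first term: 17/2 + 1/8*e1 + 13/4*e2 - 11/2*e3 + e1 e2 + 7/12*e1 e3 - 10/3*e2 e3 + 13/18*e1 e2 e3
second term: -17/2 + 1/8*e1 + 13/4*e2 - 11/2*e3 + e1 e2 + 7/12*e1 e3 - 10/3*e2 e3 - 13/18*e1 e2 e3
Answer: 1/4*e1 + 13/2*e2 - 11*e3 + 2*e1 e2 + 7/6*e1 e3 - 20/3*e2 e3


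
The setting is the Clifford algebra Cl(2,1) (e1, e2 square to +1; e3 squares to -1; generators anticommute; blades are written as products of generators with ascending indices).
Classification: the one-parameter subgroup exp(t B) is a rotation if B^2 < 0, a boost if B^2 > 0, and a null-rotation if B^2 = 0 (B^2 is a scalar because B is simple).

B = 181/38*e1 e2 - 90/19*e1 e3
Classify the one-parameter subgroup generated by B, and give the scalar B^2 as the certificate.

B^2 term by term: the squares give (181/38)^2*(e1 e2)^2 + (-90/19)^2*(e1 e3)^2 = 32761/1444*(-1) + 8100/361*(+1) = -1/4 (each basis 2-blade squares to minus the product of its generators' squares); cross terms between blades sharing an index anticommute and cancel. So B^2 = -1/4.
Answer: rotation, certificate B^2 = -1/4. The invariant at work: B^2 = -1/4 is unchanged by conjugation, hence its sign classifies the subgroup whatever basis B is written in.


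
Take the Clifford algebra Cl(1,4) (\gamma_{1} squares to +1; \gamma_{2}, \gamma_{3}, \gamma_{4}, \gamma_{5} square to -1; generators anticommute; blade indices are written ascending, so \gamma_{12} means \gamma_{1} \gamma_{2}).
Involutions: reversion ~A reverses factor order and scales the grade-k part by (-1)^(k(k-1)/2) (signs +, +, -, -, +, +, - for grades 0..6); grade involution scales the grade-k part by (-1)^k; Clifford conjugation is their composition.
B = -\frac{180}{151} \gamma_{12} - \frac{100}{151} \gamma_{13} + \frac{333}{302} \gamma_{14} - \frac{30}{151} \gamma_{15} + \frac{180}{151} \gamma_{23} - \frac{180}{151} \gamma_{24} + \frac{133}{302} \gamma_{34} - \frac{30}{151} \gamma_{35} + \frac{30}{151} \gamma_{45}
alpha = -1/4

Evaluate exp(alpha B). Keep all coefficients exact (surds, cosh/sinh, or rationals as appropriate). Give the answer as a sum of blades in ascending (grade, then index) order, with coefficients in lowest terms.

B^2 term by term: the squares give (-\frac{180}{151})^2*(\gamma_{12})^2 + (-\frac{100}{151})^2*(\gamma_{13})^2 + (\frac{333}{302})^2*(\gamma_{14})^2 + (-\frac{30}{151})^2*(\gamma_{15})^2 + (\frac{180}{151})^2*(\gamma_{23})^2 + (-\frac{180}{151})^2*(\gamma_{24})^2 + (\frac{133}{302})^2*(\gamma_{34})^2 + (-\frac{30}{151})^2*(\gamma_{35})^2 + (\frac{30}{151})^2*(\gamma_{45})^2 = \frac{32400}{22801}*(+1) + \frac{10000}{22801}*(+1) + \frac{110889}{91204}*(+1) + \frac{900}{22801}*(+1) + \frac{32400}{22801}*(-1) + \frac{32400}{22801}*(-1) + \frac{17689}{91204}*(-1) + \frac{900}{22801}*(-1) + \frac{900}{22801}*(-1) = 0 (each basis 2-blade squares to minus the product of its generators' squares); cross terms between blades sharing an index anticommute and cancel; the commuting (index-disjoint) pairs give grade-4 terms 2*c*c'*(blade product), which cancel blade by blade — \gamma_{1234}: -\frac{23940}{22801} - \frac{36000}{22801} + \frac{59940}{22801} = 0; \gamma_{1235}: \frac{10800}{22801} - \frac{10800}{22801} = 0; \gamma_{1245}: -\frac{10800}{22801} + \frac{10800}{22801} = 0; \gamma_{1345}: -\frac{6000}{22801} + \frac{9990}{22801} - \frac{3990}{22801} = 0; \gamma_{2345}: \frac{10800}{22801} - \frac{10800}{22801} = 0 — confirming B is simple. So B^2 = 0.
B^2 = 0, so the series truncates immediately: exp(alpha B) = 1 + alpha B (parabolic case).
Answer: 1 + \frac{45}{151} \gamma_{12} + \frac{25}{151} \gamma_{13} - \frac{333}{1208} \gamma_{14} + \frac{15}{302} \gamma_{15} - \frac{45}{151} \gamma_{23} + \frac{45}{151} \gamma_{24} - \frac{133}{1208} \gamma_{34} + \frac{15}{302} \gamma_{35} - \frac{15}{302} \gamma_{45}


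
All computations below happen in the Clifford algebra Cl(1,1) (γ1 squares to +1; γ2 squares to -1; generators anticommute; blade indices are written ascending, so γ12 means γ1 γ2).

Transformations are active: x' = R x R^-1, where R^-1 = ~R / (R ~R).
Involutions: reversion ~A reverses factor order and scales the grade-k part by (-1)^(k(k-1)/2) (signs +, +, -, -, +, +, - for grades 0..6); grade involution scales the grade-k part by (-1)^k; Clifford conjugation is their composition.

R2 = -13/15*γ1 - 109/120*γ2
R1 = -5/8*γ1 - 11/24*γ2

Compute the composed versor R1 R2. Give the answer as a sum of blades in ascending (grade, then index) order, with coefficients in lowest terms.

Distribute over the terms of R1 (each basis-blade product reordered to ascending indices, repeated generators contracted through their squares):
(-5/8*γ1) R2 = 13/24 + 109/192*γ12
(-11/24*γ2) R2 = -1199/2880 - 143/360*γ12
Summing the partial products and collecting blades:
Answer: 361/2880 + 491/2880*γ12


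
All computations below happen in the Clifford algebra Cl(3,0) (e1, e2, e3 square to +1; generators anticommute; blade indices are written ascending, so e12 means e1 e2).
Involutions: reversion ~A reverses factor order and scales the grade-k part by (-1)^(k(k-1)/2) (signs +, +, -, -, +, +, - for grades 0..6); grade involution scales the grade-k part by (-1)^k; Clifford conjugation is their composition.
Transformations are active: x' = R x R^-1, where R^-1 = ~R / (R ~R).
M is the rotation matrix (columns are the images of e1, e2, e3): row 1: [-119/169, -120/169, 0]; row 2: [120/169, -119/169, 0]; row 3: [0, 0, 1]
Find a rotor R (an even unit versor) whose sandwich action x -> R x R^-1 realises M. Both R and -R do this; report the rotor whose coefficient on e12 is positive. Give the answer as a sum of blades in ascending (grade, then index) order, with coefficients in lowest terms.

Method: write R = a + b12*e12 + b13*e13 + b23*e23 with a^2 + b12^2 + b13^2 + b23^2 = 1 (so R^-1 = ~R). Expanding the columns R e_j ~R gives tr M = 4a^2 - 1 and, from the antisymmetric part, M21 - M12 = -4a*b12, M13 - M31 = 4a*b13, M32 - M23 = -4a*b23.
Here tr M = -69/169, so a^2 = (1 + tr M)/4 = 25/169 and a = ±5/13. Taking a = 5/13: M21 - M12 = 240/169, M13 - M31 = 0, M32 - M23 = 0, giving b12 = -12/13, b13 = 0, b23 = 0, i.e. R = 5/13 - 12/13*e12.
Its e12 coefficient is negative, so report the other preimage -R.
Answer: -5/13 + 12/13*e12. Key observation: the double cover Spin(3) -> SO(3) sends R and -R to the same matrix (trace -69/169 here), so the stated sign of the e12 coefficient is what selects one sheet.


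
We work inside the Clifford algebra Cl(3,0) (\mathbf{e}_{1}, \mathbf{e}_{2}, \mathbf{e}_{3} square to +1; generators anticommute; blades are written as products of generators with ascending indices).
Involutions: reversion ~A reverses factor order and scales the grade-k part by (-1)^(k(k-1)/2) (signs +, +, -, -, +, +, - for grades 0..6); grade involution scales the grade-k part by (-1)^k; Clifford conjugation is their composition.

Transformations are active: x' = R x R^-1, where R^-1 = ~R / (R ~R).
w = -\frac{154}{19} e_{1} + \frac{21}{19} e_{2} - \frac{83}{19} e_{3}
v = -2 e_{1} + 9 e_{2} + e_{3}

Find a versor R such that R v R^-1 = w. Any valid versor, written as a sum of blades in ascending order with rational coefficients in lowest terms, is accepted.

Reasoning: v^2 = w^2 = 86 since conjugation preserves the quadratic form; R = v + w = -\frac{192}{19} e_{1} + \frac{192}{19} e_{2} - \frac{64}{19} e_{3} is then valid when invertible, keeping its own part and reversing (v - w)/2.
Answer: -\frac{192}{19} e_{1} + \frac{192}{19} e_{2} - \frac{64}{19} e_{3}


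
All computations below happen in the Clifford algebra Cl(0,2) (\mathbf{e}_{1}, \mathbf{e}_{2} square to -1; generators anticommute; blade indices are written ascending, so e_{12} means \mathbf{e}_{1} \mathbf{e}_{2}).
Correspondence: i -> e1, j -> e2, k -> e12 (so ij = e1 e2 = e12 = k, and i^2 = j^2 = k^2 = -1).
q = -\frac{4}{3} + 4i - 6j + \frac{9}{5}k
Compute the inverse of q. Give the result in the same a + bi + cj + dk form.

In blades: q = -\frac{4}{3} + 4 e_{1} - 6 e_{2} + \frac{9}{5} e_{12}.
With qbar = -\frac{4}{3} - 4 e_{1} + 6 e_{2} - \frac{9}{5} e_{12} (scalar fixed, mapped units negated), q qbar = \frac{12829}{225} (the sum of squared coefficients), so q^-1 = qbar / (\frac{12829}{225}) = -\frac{300}{12829} - \frac{900}{12829} e_{1} + \frac{1350}{12829} e_{2} - \frac{405}{12829} e_{12}; translating back:
Answer: -\frac{300}{12829} - \frac{900}{12829}i + \frac{1350}{12829}j - \frac{405}{12829}k


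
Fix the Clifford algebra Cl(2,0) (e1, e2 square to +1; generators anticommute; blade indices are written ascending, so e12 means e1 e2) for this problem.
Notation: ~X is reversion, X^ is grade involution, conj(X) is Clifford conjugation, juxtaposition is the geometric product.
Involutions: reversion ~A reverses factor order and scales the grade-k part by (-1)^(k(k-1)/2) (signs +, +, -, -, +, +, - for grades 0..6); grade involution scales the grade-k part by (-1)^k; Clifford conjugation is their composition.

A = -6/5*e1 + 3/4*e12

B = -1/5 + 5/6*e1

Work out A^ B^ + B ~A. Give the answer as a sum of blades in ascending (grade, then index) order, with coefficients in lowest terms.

first term: -1 - 6/25*e1 + 5/8*e2 - 3/20*e12
second term: -1 + 6/25*e1 - 5/8*e2 + 3/20*e12
Answer: -2


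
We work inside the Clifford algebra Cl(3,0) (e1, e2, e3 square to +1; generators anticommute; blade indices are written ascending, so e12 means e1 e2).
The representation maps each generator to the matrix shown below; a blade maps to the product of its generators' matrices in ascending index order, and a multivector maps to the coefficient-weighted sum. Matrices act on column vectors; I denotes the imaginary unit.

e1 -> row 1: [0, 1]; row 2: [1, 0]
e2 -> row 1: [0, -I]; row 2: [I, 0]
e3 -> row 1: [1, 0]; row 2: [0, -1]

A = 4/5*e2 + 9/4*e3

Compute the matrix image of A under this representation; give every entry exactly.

M = (4/5)*rho(e2) + (9/4)*rho(e3), summed entrywise:
Answer: row 1: [9/4, -4*I/5]; row 2: [4*I/5, -9/4]


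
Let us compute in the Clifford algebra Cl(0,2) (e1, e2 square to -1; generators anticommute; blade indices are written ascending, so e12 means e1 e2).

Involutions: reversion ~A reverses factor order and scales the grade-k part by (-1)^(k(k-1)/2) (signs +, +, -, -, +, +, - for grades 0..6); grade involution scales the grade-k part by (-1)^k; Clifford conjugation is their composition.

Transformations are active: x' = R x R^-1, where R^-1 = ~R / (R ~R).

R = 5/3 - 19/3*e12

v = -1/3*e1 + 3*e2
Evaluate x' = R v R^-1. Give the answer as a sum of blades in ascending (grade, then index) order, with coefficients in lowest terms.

~R = 5/3 + 19/3*e12, and R ~R = 386/9, so R^-1 = ~R / (386/9).
R v = 166/9*e1 + 64/9*e2
Answer: 341/193*e1 - 1417/579*e2


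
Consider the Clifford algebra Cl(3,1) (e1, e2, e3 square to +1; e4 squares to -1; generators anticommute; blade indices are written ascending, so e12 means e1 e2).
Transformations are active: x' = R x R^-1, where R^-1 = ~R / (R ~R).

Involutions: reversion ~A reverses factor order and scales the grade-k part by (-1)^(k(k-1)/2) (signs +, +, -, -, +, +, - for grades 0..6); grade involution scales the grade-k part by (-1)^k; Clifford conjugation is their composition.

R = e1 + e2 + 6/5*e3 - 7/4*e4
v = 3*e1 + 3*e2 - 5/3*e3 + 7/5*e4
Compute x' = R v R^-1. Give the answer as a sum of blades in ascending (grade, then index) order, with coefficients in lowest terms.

~R = e1 + e2 + 6/5*e3 - 7/4*e4, and R ~R = 151/400, so R^-1 = ~R / (151/400).
R v = 129/20 - 79/15*e13 + 133/20*e14 - 79/15*e23 + 133/20*e24 - 371/300*e34
Answer: 4707/151*e1 + 4707/151*e2 + 19331/453*e3 - 46207/755*e4


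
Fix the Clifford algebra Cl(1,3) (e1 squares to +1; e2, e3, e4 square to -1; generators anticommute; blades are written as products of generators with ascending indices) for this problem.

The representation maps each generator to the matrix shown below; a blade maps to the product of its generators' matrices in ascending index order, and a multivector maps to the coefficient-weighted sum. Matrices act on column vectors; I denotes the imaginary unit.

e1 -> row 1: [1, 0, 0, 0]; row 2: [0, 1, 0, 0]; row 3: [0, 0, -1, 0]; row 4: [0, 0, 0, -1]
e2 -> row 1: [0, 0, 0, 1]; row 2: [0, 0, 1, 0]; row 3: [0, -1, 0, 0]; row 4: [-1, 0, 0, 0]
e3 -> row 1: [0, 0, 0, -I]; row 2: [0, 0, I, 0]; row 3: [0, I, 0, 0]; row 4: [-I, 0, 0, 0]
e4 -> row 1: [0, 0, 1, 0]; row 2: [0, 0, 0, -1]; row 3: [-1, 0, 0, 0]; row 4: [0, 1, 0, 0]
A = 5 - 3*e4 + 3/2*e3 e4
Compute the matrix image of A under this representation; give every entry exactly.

Bivector images (products of the table entries): rho(e3 e4) = rho(e3)rho(e4) = row 1: [0, -I, 0, 0]; row 2: [-I, 0, 0, 0]; row 3: [0, 0, 0, -I]; row 4: [0, 0, -I, 0].
M = (5)*1 + (-3)*rho(e4) + (3/2)*rho(e3 e4), summed entrywise (1 is the identity matrix):
Answer: row 1: [5, -3*I/2, -3, 0]; row 2: [-3*I/2, 5, 0, 3]; row 3: [3, 0, 5, -3*I/2]; row 4: [0, -3, -3*I/2, 5]


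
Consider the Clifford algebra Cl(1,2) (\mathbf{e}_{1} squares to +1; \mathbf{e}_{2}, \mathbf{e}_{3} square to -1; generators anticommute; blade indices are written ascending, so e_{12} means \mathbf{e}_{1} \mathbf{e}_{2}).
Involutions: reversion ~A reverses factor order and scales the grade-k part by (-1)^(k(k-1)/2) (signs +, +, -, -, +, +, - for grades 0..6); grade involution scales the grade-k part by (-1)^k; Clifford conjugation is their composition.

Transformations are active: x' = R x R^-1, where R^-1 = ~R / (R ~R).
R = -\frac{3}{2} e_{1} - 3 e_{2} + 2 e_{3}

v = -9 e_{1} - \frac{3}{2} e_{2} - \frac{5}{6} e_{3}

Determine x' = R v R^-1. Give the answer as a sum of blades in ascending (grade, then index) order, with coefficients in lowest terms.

~R = -\frac{3}{2} e_{1} - 3 e_{2} + 2 e_{3}, and R ~R = -\frac{43}{4}, so R^-1 = ~R / (-\frac{43}{4}).
R v = \frac{32}{3} - \frac{99}{4} e_{12} + \frac{77}{4} e_{13} + \frac{11}{2} e_{23}
Answer: \frac{515}{43} e_{1} + \frac{641}{86} e_{2} - \frac{809}{258} e_{3}


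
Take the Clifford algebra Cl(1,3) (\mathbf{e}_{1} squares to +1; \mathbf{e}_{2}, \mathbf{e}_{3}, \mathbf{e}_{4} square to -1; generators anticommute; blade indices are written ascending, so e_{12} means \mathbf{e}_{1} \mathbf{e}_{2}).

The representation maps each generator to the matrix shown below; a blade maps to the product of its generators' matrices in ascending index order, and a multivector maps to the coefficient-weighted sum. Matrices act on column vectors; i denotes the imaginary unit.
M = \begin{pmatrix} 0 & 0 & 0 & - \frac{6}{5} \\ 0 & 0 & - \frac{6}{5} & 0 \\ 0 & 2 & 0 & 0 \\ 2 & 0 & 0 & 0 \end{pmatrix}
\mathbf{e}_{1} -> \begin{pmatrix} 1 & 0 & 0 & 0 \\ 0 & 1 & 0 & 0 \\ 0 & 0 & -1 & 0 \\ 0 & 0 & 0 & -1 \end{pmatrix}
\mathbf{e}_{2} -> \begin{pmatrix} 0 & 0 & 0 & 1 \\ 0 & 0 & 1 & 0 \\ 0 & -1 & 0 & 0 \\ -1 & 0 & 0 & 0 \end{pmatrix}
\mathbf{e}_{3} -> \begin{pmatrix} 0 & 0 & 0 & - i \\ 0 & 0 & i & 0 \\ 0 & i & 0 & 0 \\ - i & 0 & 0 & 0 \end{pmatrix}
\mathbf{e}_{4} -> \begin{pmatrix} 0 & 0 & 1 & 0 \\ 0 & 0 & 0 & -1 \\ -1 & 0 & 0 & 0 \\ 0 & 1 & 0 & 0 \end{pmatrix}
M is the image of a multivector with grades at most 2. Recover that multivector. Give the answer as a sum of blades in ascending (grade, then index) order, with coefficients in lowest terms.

Method: the blade images are trace-orthogonal — tr(rho(e_A) rho(e_B)^-1) = 4 if A = B and 0 otherwise — and rho(e_A)^-1 = (e_A)^2 * rho(e_A) with (e_A)^2 = +1 or -1, so the coefficient of e_A in the preimage is (e_A)^2 * tr(M rho(e_A))/4.
Nonzero projections over blades of grade <= 2: e_{2}: (e_{2})^2 = -1, tr(M rho(e_{2})) = \frac{32}{5}, coefficient -\frac{8}{5}; e_{12}: (e_{12})^2 = +1, tr(M rho(e_{12})) = \frac{8}{5}, coefficient \frac{2}{5}. Every other blade of grade <= 2 projects to 0.
Answer: -\frac{8}{5} e_{2} + \frac{2}{5} e_{12}


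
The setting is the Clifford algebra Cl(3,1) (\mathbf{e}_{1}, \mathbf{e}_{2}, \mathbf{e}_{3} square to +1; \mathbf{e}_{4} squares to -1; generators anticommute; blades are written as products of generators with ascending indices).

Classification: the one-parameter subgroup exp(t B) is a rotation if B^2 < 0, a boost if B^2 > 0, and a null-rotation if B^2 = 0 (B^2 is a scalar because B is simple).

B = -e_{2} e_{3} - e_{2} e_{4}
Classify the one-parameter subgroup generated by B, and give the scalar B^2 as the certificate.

B^2 term by term: the squares give (-1)^2*(e_{2} e_{3})^2 + (-1)^2*(e_{2} e_{4})^2 = 1*(-1) + 1*(+1) = 0 (each basis 2-blade squares to minus the product of its generators' squares); cross terms between blades sharing an index anticommute and cancel. So B^2 = 0.
Answer: null-rotation, certificate B^2 = 0. Certificate logic: 0 is a conjugation-invariant scalar, so its sign fixes rotation versus boost versus null-rotation outright.


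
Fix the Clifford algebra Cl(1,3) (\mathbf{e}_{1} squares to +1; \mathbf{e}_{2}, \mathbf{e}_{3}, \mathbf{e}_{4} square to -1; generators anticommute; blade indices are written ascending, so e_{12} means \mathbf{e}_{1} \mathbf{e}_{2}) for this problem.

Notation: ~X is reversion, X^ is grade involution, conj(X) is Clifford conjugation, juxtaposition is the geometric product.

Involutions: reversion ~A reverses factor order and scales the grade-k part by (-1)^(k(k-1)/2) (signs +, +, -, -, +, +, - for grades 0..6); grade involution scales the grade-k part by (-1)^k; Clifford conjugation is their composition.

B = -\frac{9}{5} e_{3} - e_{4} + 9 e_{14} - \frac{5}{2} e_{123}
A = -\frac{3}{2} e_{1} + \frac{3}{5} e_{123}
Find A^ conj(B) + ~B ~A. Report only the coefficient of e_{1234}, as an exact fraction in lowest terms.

first term: -\frac{3}{2} - \frac{27}{2} e_{4} + \frac{27}{25} e_{12} + \frac{27}{10} e_{13} + \frac{3}{2} e_{14} - \frac{15}{4} e_{23} + \frac{27}{5} e_{234} - \frac{3}{5} e_{1234}
second term: \frac{3}{2} - \frac{27}{2} e_{4} - \frac{27}{25} e_{12} - \frac{27}{10} e_{13} - \frac{3}{2} e_{14} - \frac{15}{4} e_{23} - \frac{27}{5} e_{234} - \frac{3}{5} e_{1234}
Answer: -\frac{6}{5}


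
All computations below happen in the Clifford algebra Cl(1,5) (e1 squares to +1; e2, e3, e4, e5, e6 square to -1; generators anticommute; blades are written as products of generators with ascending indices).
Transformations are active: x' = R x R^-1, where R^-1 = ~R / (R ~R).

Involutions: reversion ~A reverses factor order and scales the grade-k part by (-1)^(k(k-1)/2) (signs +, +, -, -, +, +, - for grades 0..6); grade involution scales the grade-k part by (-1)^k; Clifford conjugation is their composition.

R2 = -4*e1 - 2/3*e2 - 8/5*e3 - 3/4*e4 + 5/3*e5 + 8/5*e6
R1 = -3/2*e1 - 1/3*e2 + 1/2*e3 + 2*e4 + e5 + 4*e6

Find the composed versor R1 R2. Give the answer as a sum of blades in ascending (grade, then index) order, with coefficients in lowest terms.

Distribute over the terms of R1 (each basis-blade product reordered to ascending indices, repeated generators contracted through their squares):
(-3/2*e1) R2 = 6 + e1 e2 + 12/5*e1 e3 + 9/8*e1 e4 - 5/2*e1 e5 - 12/5*e1 e6
(-1/3*e2) R2 = -2/9 - 4/3*e1 e2 + 8/15*e2 e3 + 1/4*e2 e4 - 5/9*e2 e5 - 8/15*e2 e6
(1/2*e3) R2 = 4/5 + 2*e1 e3 + 1/3*e2 e3 - 3/8*e3 e4 + 5/6*e3 e5 + 4/5*e3 e6
(2*e4) R2 = 3/2 + 8*e1 e4 + 4/3*e2 e4 + 16/5*e3 e4 + 10/3*e4 e5 + 16/5*e4 e6
(e5) R2 = -5/3 + 4*e1 e5 + 2/3*e2 e5 + 8/5*e3 e5 + 3/4*e4 e5 + 8/5*e5 e6
(4*e6) R2 = -32/5 + 16*e1 e6 + 8/3*e2 e6 + 32/5*e3 e6 + 3*e4 e6 - 20/3*e5 e6
Summing the partial products and collecting blades:
Answer: 1/90 - 1/3*e1 e2 + 22/5*e1 e3 + 73/8*e1 e4 + 3/2*e1 e5 + 68/5*e1 e6 + 13/15*e2 e3 + 19/12*e2 e4 + 1/9*e2 e5 + 32/15*e2 e6 + 113/40*e3 e4 + 73/30*e3 e5 + 36/5*e3 e6 + 49/12*e4 e5 + 31/5*e4 e6 - 76/15*e5 e6


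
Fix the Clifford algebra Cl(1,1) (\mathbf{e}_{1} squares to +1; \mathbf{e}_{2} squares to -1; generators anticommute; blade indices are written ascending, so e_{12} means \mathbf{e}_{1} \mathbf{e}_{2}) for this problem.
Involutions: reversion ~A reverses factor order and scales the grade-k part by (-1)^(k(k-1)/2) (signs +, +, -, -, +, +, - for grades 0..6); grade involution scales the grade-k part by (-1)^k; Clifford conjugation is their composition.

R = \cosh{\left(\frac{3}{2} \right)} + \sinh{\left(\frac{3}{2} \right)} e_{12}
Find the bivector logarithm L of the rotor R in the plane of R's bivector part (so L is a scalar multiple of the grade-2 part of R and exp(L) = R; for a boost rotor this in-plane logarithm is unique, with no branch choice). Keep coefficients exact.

The scalar part of R is \cosh{\left(\frac{3}{2} \right)}, so cosh pins the rapidity up to sign — the sign comes from the bivector part; dividing that part by sinh of the rapidity yields the plane, and the in-plane L = rapidity * plane is unique because the two sign choices cancel.
Concretely: cosh(rapidity) = \cosh{\left(\frac{3}{2} \right)} gives rapidity = ±\frac{3}{2}, and since rapidity/sinh(rapidity) is even the sign is immaterial: L = (rapidity/sinh(rapidity)) * <R>_2 = (\frac{3}{2 \sinh{\left(\frac{3}{2} \right)}}) * <R>_2.
Answer: \frac{3}{2} e_{12}


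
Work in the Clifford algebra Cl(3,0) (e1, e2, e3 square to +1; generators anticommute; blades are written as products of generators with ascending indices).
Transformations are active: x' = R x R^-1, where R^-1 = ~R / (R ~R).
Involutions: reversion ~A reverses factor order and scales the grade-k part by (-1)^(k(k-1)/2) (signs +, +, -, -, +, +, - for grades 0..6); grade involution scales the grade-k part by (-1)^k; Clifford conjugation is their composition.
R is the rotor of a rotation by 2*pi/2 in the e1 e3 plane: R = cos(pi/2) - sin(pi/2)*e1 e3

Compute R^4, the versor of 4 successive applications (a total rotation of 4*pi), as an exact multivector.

Rotor phase runs at HALF the rotation angle; powers of one rotor simply add phase, so after 4 steps in e1 e3 the phase is 4*pi/2 = 2*pi and R^4 = cos(2*pi) - sin(2*pi)*e1 e3.
cos(2*pi) = 1 and sin(2*pi) = 0, so R^4 = 1. The total rotation 4*pi is 2 full turns, so every vector returns to itself, yet the rotor is +1, back on the identity sheet (an even number of 2*pi turns).
Answer: 1


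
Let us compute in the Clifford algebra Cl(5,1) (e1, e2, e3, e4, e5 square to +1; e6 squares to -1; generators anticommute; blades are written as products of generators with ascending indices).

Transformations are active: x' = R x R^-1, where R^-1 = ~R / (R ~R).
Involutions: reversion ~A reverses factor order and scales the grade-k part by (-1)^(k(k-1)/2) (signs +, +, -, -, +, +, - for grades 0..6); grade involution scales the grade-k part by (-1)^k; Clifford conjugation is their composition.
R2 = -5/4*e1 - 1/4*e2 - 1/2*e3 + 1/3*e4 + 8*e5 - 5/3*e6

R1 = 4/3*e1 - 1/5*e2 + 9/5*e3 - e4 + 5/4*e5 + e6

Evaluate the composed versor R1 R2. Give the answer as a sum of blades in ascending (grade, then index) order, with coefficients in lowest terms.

Distribute over the terms of R1 (each basis-blade product reordered to ascending indices, repeated generators contracted through their squares):
(4/3*e1) R2 = -5/3 - 1/3*e1 e2 - 2/3*e1 e3 + 4/9*e1 e4 + 32/3*e1 e5 - 20/9*e1 e6
(-1/5*e2) R2 = 1/20 - 1/4*e1 e2 + 1/10*e2 e3 - 1/15*e2 e4 - 8/5*e2 e5 + 1/3*e2 e6
(9/5*e3) R2 = -9/10 + 9/4*e1 e3 + 9/20*e2 e3 + 3/5*e3 e4 + 72/5*e3 e5 - 3*e3 e6
(-e4) R2 = -1/3 - 5/4*e1 e4 - 1/4*e2 e4 - 1/2*e3 e4 - 8*e4 e5 + 5/3*e4 e6
(5/4*e5) R2 = 10 + 25/16*e1 e5 + 5/16*e2 e5 + 5/8*e3 e5 - 5/12*e4 e5 - 25/12*e5 e6
(e6) R2 = 5/3 + 5/4*e1 e6 + 1/4*e2 e6 + 1/2*e3 e6 - 1/3*e4 e6 - 8*e5 e6
Summing the partial products and collecting blades:
Answer: 529/60 - 7/12*e1 e2 + 19/12*e1 e3 - 29/36*e1 e4 + 587/48*e1 e5 - 35/36*e1 e6 + 11/20*e2 e3 - 19/60*e2 e4 - 103/80*e2 e5 + 7/12*e2 e6 + 1/10*e3 e4 + 601/40*e3 e5 - 5/2*e3 e6 - 101/12*e4 e5 + 4/3*e4 e6 - 121/12*e5 e6


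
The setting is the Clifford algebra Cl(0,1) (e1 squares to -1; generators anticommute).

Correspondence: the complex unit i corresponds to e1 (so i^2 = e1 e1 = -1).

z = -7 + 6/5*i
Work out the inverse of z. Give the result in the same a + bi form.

In blades: z = -7 + 6/5*e1.
With qbar = -7 - 6/5*e1 (scalar fixed, mapped units negated), z qbar = 1261/25 (the sum of squared coefficients), so z^-1 = qbar / (1261/25) = -175/1261 - 30/1261*e1; translating back:
Answer: -175/1261 - 30/1261*i


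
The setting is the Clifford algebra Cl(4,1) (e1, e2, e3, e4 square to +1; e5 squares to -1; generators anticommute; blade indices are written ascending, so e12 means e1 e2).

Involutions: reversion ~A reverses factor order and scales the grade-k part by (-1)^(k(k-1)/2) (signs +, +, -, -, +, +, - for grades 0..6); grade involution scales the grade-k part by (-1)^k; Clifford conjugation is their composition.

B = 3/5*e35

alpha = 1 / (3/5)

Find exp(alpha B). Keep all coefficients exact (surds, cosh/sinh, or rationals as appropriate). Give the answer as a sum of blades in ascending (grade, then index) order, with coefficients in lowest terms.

B^2 = (3/5)^2*(e35)^2 = 9/25*(+1) = 9/25 (a basis 2-blade squares to minus the product of its generators' squares).
B^2 = 9/25 — the series telescopes hyperbolically here: l = 3/5, alpha*l = 1, so exp(alpha B) = cosh(1) + (sinh(1)/(3/5))*B = cosh(1) + (5*sinh(1)/3)*B.
Answer: cosh(1) + sinh(1)*e35


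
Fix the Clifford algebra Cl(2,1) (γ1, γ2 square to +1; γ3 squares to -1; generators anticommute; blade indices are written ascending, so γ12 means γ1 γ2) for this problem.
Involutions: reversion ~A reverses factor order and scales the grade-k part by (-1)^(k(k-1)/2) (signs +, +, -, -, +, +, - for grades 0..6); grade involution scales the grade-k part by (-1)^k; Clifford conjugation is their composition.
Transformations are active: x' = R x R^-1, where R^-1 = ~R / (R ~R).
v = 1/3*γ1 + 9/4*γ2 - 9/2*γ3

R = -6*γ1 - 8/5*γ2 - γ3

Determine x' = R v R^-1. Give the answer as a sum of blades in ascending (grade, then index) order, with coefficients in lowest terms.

~R = -6*γ1 - 8/5*γ2 - γ3, and R ~R = 939/25, so R^-1 = ~R / (939/25).
R v = -101/10 - 389/30*γ12 + 82/3*γ13 + 189/20*γ23
Answer: 2717/939*γ1 - 5219/3756*γ2 + 9461/1878*γ3


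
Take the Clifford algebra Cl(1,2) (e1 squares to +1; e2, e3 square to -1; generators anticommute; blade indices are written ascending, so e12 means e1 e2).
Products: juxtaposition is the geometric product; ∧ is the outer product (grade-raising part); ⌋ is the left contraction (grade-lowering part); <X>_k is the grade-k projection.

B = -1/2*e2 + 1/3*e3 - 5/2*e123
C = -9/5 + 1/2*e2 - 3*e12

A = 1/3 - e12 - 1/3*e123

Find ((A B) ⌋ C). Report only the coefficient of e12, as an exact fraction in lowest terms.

step 1: -5/6 - 1/2*e1 - 1/6*e2 + 47/18*e3 + 1/9*e12 + 1/6*e13 - 7/6*e123
step 2: 5/4 + 1/2*e1 + 13/12*e2 + 5/2*e12
Answer: 5/2
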